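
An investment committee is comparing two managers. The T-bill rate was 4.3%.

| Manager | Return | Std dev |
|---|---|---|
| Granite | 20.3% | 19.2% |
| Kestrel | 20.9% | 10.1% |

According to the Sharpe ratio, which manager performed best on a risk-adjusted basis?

Granite: Sharpe ratio = (20.3% − 4.3%) / 19.2% = 0.833
Kestrel: Sharpe ratio = (20.9% − 4.3%) / 10.1% = 1.644
Highest: Kestrel (1.644).

Kestrel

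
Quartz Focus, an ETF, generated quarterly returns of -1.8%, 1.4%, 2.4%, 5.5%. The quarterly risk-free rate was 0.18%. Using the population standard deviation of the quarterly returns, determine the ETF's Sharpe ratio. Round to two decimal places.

0.65

r̄ = (-1.8 + 1.4 + 2.4 + 5.5) / 4 = 1.8750%
Population std dev = √[27.1475 / 4] = 2.6052%
Sharpe = (r̄ − rf) / σ = (1.8750 − 0.18) / 2.6052 = 1.6950 / 2.6052 = 0.6506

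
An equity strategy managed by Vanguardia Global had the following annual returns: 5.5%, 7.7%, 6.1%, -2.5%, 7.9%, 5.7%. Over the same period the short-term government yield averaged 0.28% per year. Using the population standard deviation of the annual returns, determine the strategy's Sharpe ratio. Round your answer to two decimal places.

1.36

r̄ = (5.5 + 7.7 + 6.1 − 2.5 + 7.9 + 5.7) / 6 = 5.0667%
Σ(r − r̄)² = 73.8733; population σ = √(73.8733/6) = 3.5089%
Sharpe = (r̄ − rf) / σ = (5.0667 − 0.28) / 3.5089 = 4.7867 / 3.5089 = 1.3642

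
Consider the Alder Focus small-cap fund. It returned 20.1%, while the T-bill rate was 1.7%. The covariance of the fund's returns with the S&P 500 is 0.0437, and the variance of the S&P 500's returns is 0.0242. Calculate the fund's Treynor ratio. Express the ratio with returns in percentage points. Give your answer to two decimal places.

β = Cov / Var = 0.0437 / 0.0242 = 1.8058
Treynor = (Rp − Rf) / β = (20.1% − 1.7%) / 1.8058 = 18.40 / 1.8058 = 10.1894

10.19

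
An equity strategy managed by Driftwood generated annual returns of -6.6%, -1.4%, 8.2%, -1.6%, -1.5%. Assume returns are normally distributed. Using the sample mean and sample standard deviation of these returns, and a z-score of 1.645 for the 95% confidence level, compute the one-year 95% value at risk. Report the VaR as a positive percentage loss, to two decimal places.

Mean return r̄ = -2.90 / 5 = -0.5800%
Σ(r − r̄)² = (-6.6 − (-0.5800))² + (-1.4 − (-0.5800))² + … = 115.8880
sample σ = √(115.8880 / 4) = √28.9720 = 5.3826%
VaR = −(r̄ − z·σ) = −(-0.5800 − 1.645 × 5.3826) = −(-9.4344) = 9.4344%

9.43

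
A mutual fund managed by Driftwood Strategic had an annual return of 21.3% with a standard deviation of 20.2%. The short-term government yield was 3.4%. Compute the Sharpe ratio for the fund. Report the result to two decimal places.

Sharpe = (Rp − Rf) / σp = (21.3% − 3.4%) / 20.2% = 17.90% / 20.2% = 0.8861

0.89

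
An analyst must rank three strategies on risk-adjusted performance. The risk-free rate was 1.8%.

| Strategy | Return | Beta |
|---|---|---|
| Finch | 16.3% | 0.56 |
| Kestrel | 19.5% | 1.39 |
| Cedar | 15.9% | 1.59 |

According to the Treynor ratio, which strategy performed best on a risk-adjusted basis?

Finch

Finch: Treynor = (16.3% − 1.8%) / 0.56 = 25.893
Kestrel: Treynor = (19.5% − 1.8%) / 1.39 = 12.734
Cedar: Treynor = (15.9% − 1.8%) / 1.59 = 8.868
Highest: Finch (25.893).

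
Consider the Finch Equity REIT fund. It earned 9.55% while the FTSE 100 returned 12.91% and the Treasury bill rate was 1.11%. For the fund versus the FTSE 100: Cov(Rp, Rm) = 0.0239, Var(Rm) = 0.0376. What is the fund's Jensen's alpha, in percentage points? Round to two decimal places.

β = Cov / Var = 0.0239 / 0.0376 = 0.6356
E[R] = Rf + β(Rm − Rf) = 1.11% + 0.6356 × (12.91% − 1.11%) = 8.6101%
α = Rp − E[R] = 9.55% − 8.6101% = 0.9399

0.94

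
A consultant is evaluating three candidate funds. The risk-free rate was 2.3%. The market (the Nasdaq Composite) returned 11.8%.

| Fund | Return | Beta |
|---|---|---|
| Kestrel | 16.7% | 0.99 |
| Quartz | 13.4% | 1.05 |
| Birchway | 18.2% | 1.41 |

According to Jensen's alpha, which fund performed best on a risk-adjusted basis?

Kestrel

Kestrel: α = 16.7% − [2.3% + 0.99 × (11.8% − 2.3%)] = 4.995
Quartz: α = 13.4% − [2.3% + 1.05 × (11.8% − 2.3%)] = 1.125
Birchway: α = 18.2% − [2.3% + 1.41 × (11.8% − 2.3%)] = 2.505
Highest: Kestrel (4.995).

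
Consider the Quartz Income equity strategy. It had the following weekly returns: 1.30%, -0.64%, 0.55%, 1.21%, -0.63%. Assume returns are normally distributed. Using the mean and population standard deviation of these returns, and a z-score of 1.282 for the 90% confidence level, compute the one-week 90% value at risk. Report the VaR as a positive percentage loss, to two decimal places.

μ = (1.3 − 0.64 + 0.55 + 1.21 − 0.63) / 5 = 0.3580%
Population σ = √[Σ(r − μ)² / 5] = √[3.6223 / 5] = √0.7245 = 0.8512%
VaR = −(μ − z·σ) = −(0.3580 − 1.282 × 0.8512) = −(-0.7332) = 0.7332%

0.73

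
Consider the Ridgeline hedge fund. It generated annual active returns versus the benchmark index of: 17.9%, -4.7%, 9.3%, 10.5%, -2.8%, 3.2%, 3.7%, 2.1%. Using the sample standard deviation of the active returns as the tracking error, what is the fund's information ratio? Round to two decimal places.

r̄ = (17.9 − 4.7 + 9.3 + 10.5 − 2.8 + 3.2 + 3.7 + 2.1) / 8 = 4.9000%
Σ(r − r̄)² = (17.9 − 4.9000)² + (-4.7 − 4.9000)² + (9.3 − 4.9000)² + … = 383.3400
sample σ = √(383.3400 / 7) = √54.7629 = 7.4002%
IR = r̄ / tracking error = 4.9000 / 7.4002 = 0.6621

0.66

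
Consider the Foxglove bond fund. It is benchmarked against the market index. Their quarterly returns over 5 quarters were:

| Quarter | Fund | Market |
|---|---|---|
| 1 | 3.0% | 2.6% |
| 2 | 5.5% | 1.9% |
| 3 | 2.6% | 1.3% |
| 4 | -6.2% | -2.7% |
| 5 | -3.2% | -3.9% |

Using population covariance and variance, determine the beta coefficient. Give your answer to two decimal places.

1.48

r̄p = 0.3400%,  r̄m = -0.1600%
Cov = Σ(rp − r̄p)(rm − r̄m) / 5 = 10.2244
Var(rm) = Σ(rm − r̄m)² / 5 = 6.8864
β = Cov / Var = 10.2244 / 6.8864 = 1.4847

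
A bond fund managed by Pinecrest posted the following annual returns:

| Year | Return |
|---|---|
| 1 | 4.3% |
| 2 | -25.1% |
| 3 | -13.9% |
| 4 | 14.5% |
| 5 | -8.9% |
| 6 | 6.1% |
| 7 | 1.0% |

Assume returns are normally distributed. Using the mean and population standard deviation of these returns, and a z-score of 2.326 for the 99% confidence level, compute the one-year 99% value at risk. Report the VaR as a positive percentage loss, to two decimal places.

μ = (4.3 − 25.1 − 13.9 + 14.5 − 8.9 + 6.1 + 1) / 7 = -3.1429%
Σ(r − μ)² = (4.3 − (-3.1429))² + (-25.1 − (-3.1429))² + … = 1100.2371
population σ = √(1100.2371 / 7) = √157.1767 = 12.5370%
VaR = −(μ − z·σ) = −(-3.1429 − 2.326 × 12.5370) = −(-32.3040) = 32.3040%

32.30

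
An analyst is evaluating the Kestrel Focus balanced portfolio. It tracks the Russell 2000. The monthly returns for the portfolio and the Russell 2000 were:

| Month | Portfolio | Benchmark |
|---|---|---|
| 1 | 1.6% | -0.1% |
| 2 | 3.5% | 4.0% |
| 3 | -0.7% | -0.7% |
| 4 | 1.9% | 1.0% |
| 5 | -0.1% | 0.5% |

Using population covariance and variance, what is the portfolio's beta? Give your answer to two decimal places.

r̄p = 1.2400%,  r̄m = 0.9400%
Cov = Σ(rp − r̄p)(rm − r̄m) / 5 = 2.0704
Var(rm) = Σ(rm − r̄m)² / 5 = 2.6664
β = Cov / Var = 2.0704 / 2.6664 = 0.7765

0.78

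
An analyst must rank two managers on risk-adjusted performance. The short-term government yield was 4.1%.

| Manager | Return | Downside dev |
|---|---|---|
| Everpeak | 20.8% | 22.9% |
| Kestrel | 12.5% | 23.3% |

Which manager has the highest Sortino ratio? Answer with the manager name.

Everpeak: Sortino ratio = (20.8% − 4.1%) / 22.9% = 0.729
Kestrel: Sortino ratio = (12.5% − 4.1%) / 23.3% = 0.361
Highest: Everpeak (0.729).

Everpeak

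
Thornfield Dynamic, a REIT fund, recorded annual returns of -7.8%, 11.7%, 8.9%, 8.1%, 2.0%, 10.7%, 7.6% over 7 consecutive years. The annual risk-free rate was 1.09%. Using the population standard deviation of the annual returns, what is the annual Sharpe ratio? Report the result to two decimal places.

0.76

Mean return r̄ = 41.20 / 7 = 5.8857%
Σ(r − r̄)² = 276.3086; population σ = √(276.3086/7) = 6.2827%
Sharpe = (r̄ − rf) / σ = (5.8857 − 1.09) / 6.2827 = 4.7957 / 6.2827 = 0.7633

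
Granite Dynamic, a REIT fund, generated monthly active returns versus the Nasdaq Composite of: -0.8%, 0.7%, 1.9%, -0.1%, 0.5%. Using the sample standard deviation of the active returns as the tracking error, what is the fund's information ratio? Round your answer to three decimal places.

0.438

r̄ = (-0.8 + 0.7 + 1.9 − 0.1 + 0.5) / 5 = 2.20 / 5 = 0.4400%
Sample σ = √[Σ(r − r̄)² / 4] = √[4.0320 / 4] = √1.0080 = 1.0040%
IR = r̄ / tracking error = 0.4400 / 1.0040 = 0.4382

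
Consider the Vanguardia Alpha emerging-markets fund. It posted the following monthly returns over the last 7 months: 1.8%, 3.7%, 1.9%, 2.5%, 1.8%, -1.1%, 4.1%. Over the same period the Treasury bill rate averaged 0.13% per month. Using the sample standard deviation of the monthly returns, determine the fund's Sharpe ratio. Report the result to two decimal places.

1.16

r̄ = (1.8 + 3.7 + 1.9 + 2.5 + 1.8 − 1.1 + 4.1) / 7 = 2.1000%
Σ(r − r̄)² = (1.8 − 2.1000)² + (3.7 − 2.1000)² + (1.9 − 2.1000)² + … = 17.1800
sample σ = √(17.1800 / 6) = √2.8633 = 1.6921%
Sharpe = (r̄ − rf) / σ = (2.1000 − 0.13) / 1.6921 = 1.9700 / 1.6921 = 1.1642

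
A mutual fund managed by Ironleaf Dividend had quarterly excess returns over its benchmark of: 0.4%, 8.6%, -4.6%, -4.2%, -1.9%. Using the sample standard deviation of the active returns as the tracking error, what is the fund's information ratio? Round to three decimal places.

Mean return r̄ = -1.70 / 5 = -0.3400%
Σ(r − r̄)² = 115.9520; sample σ = √(115.9520/4) = 5.3841%
IR = r̄ / tracking error = -0.3400 / 5.3841 = -0.0631

-0.063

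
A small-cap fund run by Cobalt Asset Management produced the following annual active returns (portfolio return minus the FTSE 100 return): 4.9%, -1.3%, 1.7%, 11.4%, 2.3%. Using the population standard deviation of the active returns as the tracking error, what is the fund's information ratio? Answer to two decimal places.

r̄ = (4.9 − 1.3 + 1.7 + 11.4 + 2.3) / 5 = 3.8000%
Population σ = √[Σ(r − r̄)² / 5] = √[91.6400 / 5] = √18.3280 = 4.2811%
IR = r̄ / tracking error = 3.8000 / 4.2811 = 0.8876

0.89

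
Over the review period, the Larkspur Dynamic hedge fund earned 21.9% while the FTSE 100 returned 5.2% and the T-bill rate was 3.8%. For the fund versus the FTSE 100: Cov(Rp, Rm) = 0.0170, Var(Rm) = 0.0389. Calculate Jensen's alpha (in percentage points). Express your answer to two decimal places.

β = Cov / Var = 0.0170 / 0.0389 = 0.4370
E[R] = Rf + β(Rm − Rf) = 3.8% + 0.4370 × (5.2% − 3.8%) = 4.4118%
α = Rp − E[R] = 21.9% − 4.4118% = 17.4882

17.49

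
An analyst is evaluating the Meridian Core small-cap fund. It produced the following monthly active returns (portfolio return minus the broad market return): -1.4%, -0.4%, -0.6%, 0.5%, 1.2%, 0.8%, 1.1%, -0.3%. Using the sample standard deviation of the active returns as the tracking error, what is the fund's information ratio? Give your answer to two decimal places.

0.12

r̄ = (-1.4 − 0.4 − 0.6 + 0.5 + 1.2 + 0.8 + 1.1 − 0.3) / 8 = 0.1125%
Σ(r − r̄)² = 6.0088; sample σ = √(6.0088/7) = 0.9265%
IR = r̄ / tracking error = 0.1125 / 0.9265 = 0.1214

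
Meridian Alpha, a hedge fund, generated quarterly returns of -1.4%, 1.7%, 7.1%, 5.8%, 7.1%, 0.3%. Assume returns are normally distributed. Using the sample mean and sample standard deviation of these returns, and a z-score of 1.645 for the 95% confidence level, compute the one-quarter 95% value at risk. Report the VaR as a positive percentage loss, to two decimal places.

Mean return r̄ = 20.60 / 6 = 3.4333%
Sample std dev = √[68.6733 / 5] = 3.7060%
VaR = −(r̄ − z·σ) = −(3.4333 − 1.645 × 3.7060) = −(-2.6631) = 2.6631%

2.66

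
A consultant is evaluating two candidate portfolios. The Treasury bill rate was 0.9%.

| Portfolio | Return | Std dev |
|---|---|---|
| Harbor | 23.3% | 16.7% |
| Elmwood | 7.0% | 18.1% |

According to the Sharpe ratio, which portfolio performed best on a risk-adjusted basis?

Harbor

Harbor: Sharpe ratio = (23.3% − 0.9%) / 16.7% = 1.341
Elmwood: Sharpe ratio = (7.0% − 0.9%) / 18.1% = 0.337
Highest: Harbor (1.341).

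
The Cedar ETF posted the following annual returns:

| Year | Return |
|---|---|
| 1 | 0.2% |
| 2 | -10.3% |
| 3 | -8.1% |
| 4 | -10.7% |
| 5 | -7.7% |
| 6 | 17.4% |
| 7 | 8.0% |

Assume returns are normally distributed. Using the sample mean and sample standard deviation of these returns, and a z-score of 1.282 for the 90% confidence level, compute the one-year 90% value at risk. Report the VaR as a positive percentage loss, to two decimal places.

Mean return r̄ = -11.20 / 7 = -1.6000%
Sample σ = √[Σ(r − r̄)² / 6] = √[694.3600 / 6] = √115.7267 = 10.7576%
VaR = −(r̄ − z·σ) = −(-1.6000 − 1.282 × 10.7576) = −(-15.3912) = 15.3912%

15.39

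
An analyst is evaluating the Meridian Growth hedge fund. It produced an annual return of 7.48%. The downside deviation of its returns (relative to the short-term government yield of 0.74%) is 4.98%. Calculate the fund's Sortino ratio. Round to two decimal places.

1.35

Sortino = (Rp − Rf) / σd = (7.48% − 0.74%) / 4.98% = 6.74% / 4.98% = 1.3534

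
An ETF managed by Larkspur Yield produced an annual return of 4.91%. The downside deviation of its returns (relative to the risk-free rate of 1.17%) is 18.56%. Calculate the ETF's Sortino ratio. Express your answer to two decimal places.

Sortino = (Rp − Rf) / σd = (4.91% − 1.17%) / 18.56% = 3.74% / 18.56% = 0.2015

0.20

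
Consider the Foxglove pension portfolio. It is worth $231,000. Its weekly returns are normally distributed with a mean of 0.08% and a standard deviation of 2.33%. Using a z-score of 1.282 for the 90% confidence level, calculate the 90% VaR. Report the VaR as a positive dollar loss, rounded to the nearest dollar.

$6,715

Return at the 90% tail: μ − z·σ = 0.08% − 1.282 × 2.33% = 0.08 − 2.98706 = -2.90706%
VaR = −(-2.90706%) × $231,000 = 2.90706% × $231,000 = $6,715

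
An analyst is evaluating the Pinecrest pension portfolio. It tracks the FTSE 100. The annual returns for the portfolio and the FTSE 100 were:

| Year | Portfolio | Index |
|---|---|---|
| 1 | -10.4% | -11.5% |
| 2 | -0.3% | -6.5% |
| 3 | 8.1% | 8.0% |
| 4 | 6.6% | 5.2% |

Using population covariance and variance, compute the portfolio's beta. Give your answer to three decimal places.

0.868

r̄p = 1.0000%,  r̄m = -1.2000%
Cov = Σ(rp − r̄p)(rm − r̄m) / 4 = 56.3675
Var(rm) = Σ(rm − r̄m)² / 4 = 64.9450
β = Cov / Var = 56.3675 / 64.9450 = 0.8679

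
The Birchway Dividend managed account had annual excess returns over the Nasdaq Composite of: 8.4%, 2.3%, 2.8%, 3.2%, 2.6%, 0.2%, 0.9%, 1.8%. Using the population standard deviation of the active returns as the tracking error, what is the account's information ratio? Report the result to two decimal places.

1.19

μ = (8.4 + 2.3 + 2.8 + 3.2 + 2.6 + 0.2 + 0.9 + 1.8) / 8 = 22.20 / 8 = 2.7750%
Σ(r − μ)² = (8.4 − 2.7750)² + (2.3 − 2.7750)² + (2.8 − 2.7750)² + … = 43.1750
σ = √[43.1750 / 8] = 2.3231%
IR = μ / tracking error = 2.7750 / 2.3231 = 1.1945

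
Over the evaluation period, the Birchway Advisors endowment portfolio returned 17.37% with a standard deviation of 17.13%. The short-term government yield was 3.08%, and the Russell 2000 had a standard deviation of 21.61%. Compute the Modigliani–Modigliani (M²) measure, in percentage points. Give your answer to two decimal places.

Sharpe = (Rp − Rf) / σp = (17.37% − 3.08%) / 17.13% = 0.8342
M² = Rf + Sharpe × σm = 3.08% + 0.8342 × 21.61% = 21.1071%

21.11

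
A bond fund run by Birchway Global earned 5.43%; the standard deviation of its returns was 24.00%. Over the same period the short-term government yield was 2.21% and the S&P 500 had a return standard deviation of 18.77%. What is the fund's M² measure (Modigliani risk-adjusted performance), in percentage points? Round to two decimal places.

4.73

Sharpe = (Rp − Rf) / σp = (5.43% − 2.21%) / 24.00% = 0.1342
M² = Rf + Sharpe × σm = 2.21% + 0.1342 × 18.77% = 4.7289%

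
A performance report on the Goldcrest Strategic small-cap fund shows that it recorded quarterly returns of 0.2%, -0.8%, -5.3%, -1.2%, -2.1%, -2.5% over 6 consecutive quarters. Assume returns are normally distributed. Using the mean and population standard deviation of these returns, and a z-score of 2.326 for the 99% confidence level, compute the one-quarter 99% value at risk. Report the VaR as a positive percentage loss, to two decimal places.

5.98

r̄ = (0.2 − 0.8 − 5.3 − 1.2 − 2.1 − 2.5) / 6 = -1.9500%
Σ(r − r̄)² = 18.0550; population σ = √(18.0550/6) = 1.7347%
VaR = −(r̄ − z·σ) = −(-1.9500 − 2.326 × 1.7347) = −(-5.9849) = 5.9849%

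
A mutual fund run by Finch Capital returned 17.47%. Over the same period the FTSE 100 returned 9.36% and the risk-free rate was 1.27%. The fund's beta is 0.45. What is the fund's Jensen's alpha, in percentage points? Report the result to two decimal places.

CAPM expected return = Rf + β(Rm − Rf) = 1.27% + 0.45 × (9.36% − 1.27%) = 1.27 + 0.45 × 8.09 = 4.9105%
Jensen's α = Rp − E[R] = 17.47% − 4.9105% = 12.5595

12.56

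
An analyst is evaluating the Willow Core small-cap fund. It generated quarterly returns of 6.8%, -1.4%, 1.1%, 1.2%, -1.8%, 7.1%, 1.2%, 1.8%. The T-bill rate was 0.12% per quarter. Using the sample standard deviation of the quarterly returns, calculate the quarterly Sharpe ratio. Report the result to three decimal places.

μ = (6.8 − 1.4 + 1.1 + 1.2 − 1.8 + 7.1 + 1.2 + 1.8) / 8 = 2.0000%
Sample std dev = √[77.1800 / 7] = 3.3205%
Sharpe = (μ − rf) / σ = (2.0000 − 0.12) / 3.3205 = 1.8800 / 3.3205 = 0.5662

0.566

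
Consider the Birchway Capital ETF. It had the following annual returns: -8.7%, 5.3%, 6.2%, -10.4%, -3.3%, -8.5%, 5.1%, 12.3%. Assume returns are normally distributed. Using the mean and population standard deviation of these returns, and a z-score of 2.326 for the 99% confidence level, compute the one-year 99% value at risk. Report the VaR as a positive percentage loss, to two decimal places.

18.83

Mean return r̄ = -2.00 / 8 = -0.2500%
Σ(r − r̄)² = (-8.7 − (-0.2500))² + (5.3 − (-0.2500))² + (6.2 − (-0.2500))² + … = 510.3200
population σ = √(510.3200 / 8) = √63.7900 = 7.9869%
VaR = −(r̄ − z·σ) = −(-0.2500 − 2.326 × 7.9869) = −(-18.8275) = 18.8275%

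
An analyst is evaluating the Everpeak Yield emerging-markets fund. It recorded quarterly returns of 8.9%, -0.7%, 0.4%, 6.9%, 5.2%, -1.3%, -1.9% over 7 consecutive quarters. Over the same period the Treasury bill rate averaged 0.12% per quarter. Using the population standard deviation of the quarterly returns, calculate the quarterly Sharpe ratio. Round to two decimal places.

r̄ = (8.9 − 0.7 + 0.4 + 6.9 + 5.2 − 1.3 − 1.9) / 7 = 17.50 / 7 = 2.5000%
Σ(r − r̄)² = (8.9 − 2.5000)² + (-0.7 − 2.5000)² + (0.4 − 2.5000)² + … = 116.0600
population σ = √(116.0600 / 7) = √16.5800 = 4.0719%
Sharpe = (r̄ − rf) / σ = (2.5000 − 0.12) / 4.0719 = 2.3800 / 4.0719 = 0.5845

0.58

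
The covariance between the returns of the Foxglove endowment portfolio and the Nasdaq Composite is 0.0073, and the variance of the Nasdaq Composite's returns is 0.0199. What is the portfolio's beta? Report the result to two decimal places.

0.37

β = Cov(Rp, Rm) / Var(Rm) = 0.0073 / 0.0199 = 0.3668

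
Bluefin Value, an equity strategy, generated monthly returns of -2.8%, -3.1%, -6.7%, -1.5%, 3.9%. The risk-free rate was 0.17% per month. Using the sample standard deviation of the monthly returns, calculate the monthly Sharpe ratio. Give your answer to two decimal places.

Mean return r̄ = -10.20 / 5 = -2.0400%
Σ(r − r̄)² = (-2.8 − (-2.0400))² + (-3.1 − (-2.0400))² + … = 58.9920
sample σ = √(58.9920 / 4) = √14.7480 = 3.8403%
Sharpe = (r̄ − rf) / σ = (-2.0400 − 0.17) / 3.8403 = -2.2100 / 3.8403 = -0.5755

-0.58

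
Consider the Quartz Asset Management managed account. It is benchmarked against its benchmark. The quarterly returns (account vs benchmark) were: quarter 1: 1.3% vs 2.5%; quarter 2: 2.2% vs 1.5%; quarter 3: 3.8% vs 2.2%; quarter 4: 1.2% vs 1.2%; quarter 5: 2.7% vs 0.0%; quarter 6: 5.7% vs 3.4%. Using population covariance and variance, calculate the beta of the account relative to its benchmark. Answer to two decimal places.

0.77

r̄p = 2.8167%,  r̄m = 1.8000%
Cov = Σ(rp − r̄p)(rm − r̄m) / 6 = 0.8850
Var(rm) = Σ(rm − r̄m)² / 6 = 1.1500
β = Cov / Var = 0.8850 / 1.1500 = 0.7696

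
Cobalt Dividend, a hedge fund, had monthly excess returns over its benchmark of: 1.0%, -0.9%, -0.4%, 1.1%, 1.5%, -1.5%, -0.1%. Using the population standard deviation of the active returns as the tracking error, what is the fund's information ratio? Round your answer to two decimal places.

0.10

Mean return μ = 0.70 / 7 = 0.1000%
Σ(r − μ)² = (1 − 0.1000)² + (-0.9 − 0.1000)² + … = 7.6200
σ = √[7.6200 / 7] = 1.0433%
IR = μ / tracking error = 0.1000 / 1.0433 = 0.0958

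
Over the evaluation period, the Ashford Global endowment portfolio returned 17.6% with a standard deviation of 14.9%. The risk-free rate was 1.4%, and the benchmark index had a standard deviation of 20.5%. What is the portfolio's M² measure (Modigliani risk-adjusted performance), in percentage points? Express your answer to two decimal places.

23.69

Sharpe = (Rp − Rf) / σp = (17.6% − 1.4%) / 14.9% = 1.0872
M² = Rf + Sharpe × σm = 1.4% + 1.0872 × 20.5% = 23.6876%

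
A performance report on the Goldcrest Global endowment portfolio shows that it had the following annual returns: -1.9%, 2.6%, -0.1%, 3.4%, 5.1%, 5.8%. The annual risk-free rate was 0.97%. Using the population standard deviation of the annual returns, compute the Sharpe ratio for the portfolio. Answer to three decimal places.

μ = (-1.9 + 2.6 − 0.1 + 3.4 + 5.1 + 5.8) / 6 = 14.90 / 6 = 2.4833%
Σ(r − μ)² = (-1.9 − 2.4833)² + (2.6 − 2.4833)² + … = 44.5883
σ = √[44.5883 / 6] = 2.7261%
Sharpe = (μ − rf) / σ = (2.4833 − 0.97) / 2.7261 = 1.5133 / 2.7261 = 0.5551

0.555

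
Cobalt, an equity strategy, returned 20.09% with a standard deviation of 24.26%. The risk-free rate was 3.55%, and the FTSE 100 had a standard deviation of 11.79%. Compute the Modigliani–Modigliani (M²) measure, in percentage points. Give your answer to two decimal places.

11.59

Sharpe = (Rp − Rf) / σp = (20.09% − 3.55%) / 24.26% = 0.6818
M² = Rf + Sharpe × σm = 3.55% + 0.6818 × 11.79% = 11.5884%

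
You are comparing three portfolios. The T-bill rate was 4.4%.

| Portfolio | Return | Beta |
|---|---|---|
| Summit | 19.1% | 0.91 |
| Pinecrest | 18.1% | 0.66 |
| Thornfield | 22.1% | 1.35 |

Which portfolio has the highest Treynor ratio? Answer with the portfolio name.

Pinecrest

Summit: Treynor = (19.1% − 4.4%) / 0.91 = 16.154
Pinecrest: Treynor = (18.1% − 4.4%) / 0.66 = 20.758
Thornfield: Treynor = (22.1% − 4.4%) / 1.35 = 13.111
Highest: Pinecrest (20.758).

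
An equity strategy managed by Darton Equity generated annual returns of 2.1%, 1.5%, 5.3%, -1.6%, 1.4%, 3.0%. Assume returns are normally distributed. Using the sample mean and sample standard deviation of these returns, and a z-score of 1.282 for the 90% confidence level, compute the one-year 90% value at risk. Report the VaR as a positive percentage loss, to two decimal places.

μ = (2.1 + 1.5 + 5.3 − 1.6 + 1.4 + 3) / 6 = 1.9500%
Σ(r − μ)² = (2.1 − 1.9500)² + (1.5 − 1.9500)² + (5.3 − 1.9500)² + … = 25.4550
sample σ = √(25.4550 / 5) = √5.0910 = 2.2563%
VaR = −(μ − z·σ) = −(1.9500 − 1.282 × 2.2563) = −(-0.9426) = 0.9426%

0.94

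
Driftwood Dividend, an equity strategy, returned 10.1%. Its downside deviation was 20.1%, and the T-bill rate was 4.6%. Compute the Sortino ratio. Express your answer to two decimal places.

0.27

Sortino = (Rp − Rf) / σd = (10.1% − 4.6%) / 20.1% = 5.50% / 20.1% = 0.2736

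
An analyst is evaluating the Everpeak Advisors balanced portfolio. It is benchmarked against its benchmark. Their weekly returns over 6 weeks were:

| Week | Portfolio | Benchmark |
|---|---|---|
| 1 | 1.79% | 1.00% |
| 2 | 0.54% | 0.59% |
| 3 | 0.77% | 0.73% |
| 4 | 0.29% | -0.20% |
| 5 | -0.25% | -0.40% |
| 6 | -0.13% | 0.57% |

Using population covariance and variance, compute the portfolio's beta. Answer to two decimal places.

r̄p = 0.5017%,  r̄m = 0.3817%
Cov = Σ(rp − r̄p)(rm − r̄m) / 6 = 0.2483
Var(rm) = Σ(rm − r̄m)² / 6 = 0.2553
β = Cov / Var = 0.2483 / 0.2553 = 0.9726

0.97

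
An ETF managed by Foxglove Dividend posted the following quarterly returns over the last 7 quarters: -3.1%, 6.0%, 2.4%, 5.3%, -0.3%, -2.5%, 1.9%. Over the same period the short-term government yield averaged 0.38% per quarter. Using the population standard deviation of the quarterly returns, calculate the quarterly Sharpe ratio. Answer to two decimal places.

0.31

r̄ = (-3.1 + 6 + 2.4 + 5.3 − 0.3 − 2.5 + 1.9) / 7 = 9.70 / 7 = 1.3857%
Σ(r − r̄)² = (-3.1 − 1.3857)² + (6 − 1.3857)² + … = 75.9686
population σ = √(75.9686 / 7) = √10.8527 = 3.2943%
Sharpe = (r̄ − rf) / σ = (1.3857 − 0.38) / 3.2943 = 1.0057 / 3.2943 = 0.3053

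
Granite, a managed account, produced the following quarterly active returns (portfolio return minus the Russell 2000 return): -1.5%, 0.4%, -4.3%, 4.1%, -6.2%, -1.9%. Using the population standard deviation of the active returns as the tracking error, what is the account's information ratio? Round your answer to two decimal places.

-0.48

r̄ = (-1.5 + 0.4 − 4.3 + 4.1 − 6.2 − 1.9) / 6 = -1.5667%
Σ(r − r̄)² = (-1.5 − (-1.5667))² + (0.4 − (-1.5667))² + … = 65.0333
population σ = √(65.0333 / 6) = √10.8389 = 3.2922%
IR = r̄ / tracking error = -1.5667 / 3.2922 = -0.4759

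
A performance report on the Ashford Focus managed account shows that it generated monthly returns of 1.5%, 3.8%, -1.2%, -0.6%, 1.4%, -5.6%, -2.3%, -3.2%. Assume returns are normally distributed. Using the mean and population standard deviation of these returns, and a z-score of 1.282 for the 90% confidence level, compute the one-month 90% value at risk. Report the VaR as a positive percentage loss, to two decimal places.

4.36

Mean return μ = -6.20 / 8 = -0.7750%
Population σ = √[Σ(r − μ)² / 8] = √[62.5350 / 8] = √7.8169 = 2.7959%
VaR = −(μ − z·σ) = −(-0.7750 − 1.282 × 2.7959) = −(-4.3593) = 4.3593%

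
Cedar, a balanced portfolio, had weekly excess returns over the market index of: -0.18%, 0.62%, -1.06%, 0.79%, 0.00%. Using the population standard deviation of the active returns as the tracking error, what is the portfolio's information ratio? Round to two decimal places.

μ = (-0.18 + 0.62 − 1.06 + 0.79 + 0) / 5 = 0.0340%
Σ(r − μ)² = (-0.18 − 0.0340)² + (0.62 − 0.0340)² + (-1.06 − 0.0340)² + … = 2.1587
population σ = √(2.1587 / 5) = √0.4317 = 0.6570%
IR = μ / tracking error = 0.0340 / 0.6570 = 0.0518

0.05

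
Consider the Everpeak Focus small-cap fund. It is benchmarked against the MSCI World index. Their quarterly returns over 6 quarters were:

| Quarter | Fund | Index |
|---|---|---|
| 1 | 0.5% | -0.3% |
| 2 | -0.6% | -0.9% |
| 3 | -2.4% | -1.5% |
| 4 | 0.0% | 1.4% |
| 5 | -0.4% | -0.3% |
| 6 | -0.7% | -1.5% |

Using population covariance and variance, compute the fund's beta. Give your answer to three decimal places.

r̄p = -0.6000%,  r̄m = -0.5167%
Cov = Σ(rp − r̄p)(rm − r̄m) / 6 = 0.5500
Var(rm) = Σ(rm − r̄m)² / 6 = 0.9747
β = Cov / Var = 0.5500 / 0.9747 = 0.5643

0.564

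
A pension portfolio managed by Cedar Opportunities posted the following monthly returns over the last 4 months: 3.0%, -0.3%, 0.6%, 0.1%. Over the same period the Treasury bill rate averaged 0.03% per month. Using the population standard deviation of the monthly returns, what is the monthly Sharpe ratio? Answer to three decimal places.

0.640

r̄ = (3 − 0.3 + 0.6 + 0.1) / 4 = 0.8500%
Population std dev = √[6.5700 / 4] = 1.2816%
Sharpe = (r̄ − rf) / σ = (0.8500 − 0.03) / 1.2816 = 0.8200 / 1.2816 = 0.6398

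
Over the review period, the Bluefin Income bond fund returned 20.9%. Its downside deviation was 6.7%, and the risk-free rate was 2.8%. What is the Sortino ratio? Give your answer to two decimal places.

2.70

Sortino = (Rp − Rf) / σd = (20.9% − 2.8%) / 6.7% = 18.10% / 6.7% = 2.7015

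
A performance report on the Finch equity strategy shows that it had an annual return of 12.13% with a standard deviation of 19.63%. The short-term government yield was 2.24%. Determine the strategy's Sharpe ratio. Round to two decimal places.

Sharpe = (Rp − Rf) / σp = (12.13% − 2.24%) / 19.63% = 9.89% / 19.63% = 0.5038

0.50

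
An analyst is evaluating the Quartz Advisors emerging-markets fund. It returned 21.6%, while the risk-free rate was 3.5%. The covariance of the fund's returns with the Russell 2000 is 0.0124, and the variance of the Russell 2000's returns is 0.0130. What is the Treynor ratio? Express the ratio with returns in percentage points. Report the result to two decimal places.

18.98

β = Cov / Var = 0.0124 / 0.0130 = 0.9538
Treynor = (Rp − Rf) / β = (21.6% − 3.5%) / 0.9538 = 18.10 / 0.9538 = 18.9767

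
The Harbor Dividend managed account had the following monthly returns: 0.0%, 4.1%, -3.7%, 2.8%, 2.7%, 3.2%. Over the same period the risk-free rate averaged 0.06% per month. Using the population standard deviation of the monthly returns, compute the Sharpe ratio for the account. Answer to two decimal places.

0.55

Mean return r̄ = 9.10 / 6 = 1.5167%
Σ(r − r̄)² = (0 − 1.5167)² + (4.1 − 1.5167)² + (-3.7 − 1.5167)² + … = 42.0683
population σ = √(42.0683 / 6) = √7.0114 = 2.6479%
Sharpe = (r̄ − rf) / σ = (1.5167 − 0.06) / 2.6479 = 1.4567 / 2.6479 = 0.5501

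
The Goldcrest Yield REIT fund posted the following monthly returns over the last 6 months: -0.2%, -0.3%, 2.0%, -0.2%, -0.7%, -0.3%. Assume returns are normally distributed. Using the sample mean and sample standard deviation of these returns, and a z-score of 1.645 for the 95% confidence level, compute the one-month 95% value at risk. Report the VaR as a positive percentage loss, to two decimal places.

r̄ = (-0.2 − 0.3 + 2 − 0.2 − 0.7 − 0.3) / 6 = 0.30 / 6 = 0.0500%
Σ(r − r̄)² = (-0.2 − 0.0500)² + (-0.3 − 0.0500)² + … = 4.7350
σ = √[4.7350 / 5] = 0.9731%
VaR = −(r̄ − z·σ) = −(0.0500 − 1.645 × 0.9731) = −(-1.5507) = 1.5507%

1.55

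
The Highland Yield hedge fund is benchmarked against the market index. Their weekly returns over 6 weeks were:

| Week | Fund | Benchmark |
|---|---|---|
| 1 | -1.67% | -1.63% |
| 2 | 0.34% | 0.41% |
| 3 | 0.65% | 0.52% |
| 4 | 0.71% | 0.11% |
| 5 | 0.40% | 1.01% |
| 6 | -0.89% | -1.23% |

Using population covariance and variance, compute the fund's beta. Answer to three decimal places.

0.852

r̄p = -0.0767%,  r̄m = -0.1350%
Cov = Σ(rp − r̄p)(rm − r̄m) / 6 = 0.7857
Var(rm) = Σ(rm − r̄m)² / 6 = 0.9219
β = Cov / Var = 0.7857 / 0.9219 = 0.8523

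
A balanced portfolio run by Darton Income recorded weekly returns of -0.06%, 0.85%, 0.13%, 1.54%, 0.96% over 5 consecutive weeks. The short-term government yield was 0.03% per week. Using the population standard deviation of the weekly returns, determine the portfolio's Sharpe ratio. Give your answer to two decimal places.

r̄ = (-0.06 + 0.85 + 0.13 + 1.54 + 0.96) / 5 = 0.6840%
Population std dev = √[1.6969 / 5] = 0.5826%
Sharpe = (r̄ − rf) / σ = (0.6840 − 0.03) / 0.5826 = 0.6540 / 0.5826 = 1.1226

1.12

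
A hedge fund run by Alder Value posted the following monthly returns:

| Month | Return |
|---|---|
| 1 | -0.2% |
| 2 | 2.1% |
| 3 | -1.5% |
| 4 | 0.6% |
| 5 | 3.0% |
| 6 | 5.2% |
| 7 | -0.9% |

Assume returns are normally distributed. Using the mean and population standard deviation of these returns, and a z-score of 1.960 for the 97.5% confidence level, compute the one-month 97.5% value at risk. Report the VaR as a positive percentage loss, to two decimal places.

3.14

Mean return r̄ = 8.30 / 7 = 1.1857%
Population σ = √[Σ(r − r̄)² / 7] = √[34.0686 / 7] = √4.8669 = 2.2061%
VaR = −(r̄ − z·σ) = −(1.1857 − 1.960 × 2.2061) = −(-3.1383) = 3.1383%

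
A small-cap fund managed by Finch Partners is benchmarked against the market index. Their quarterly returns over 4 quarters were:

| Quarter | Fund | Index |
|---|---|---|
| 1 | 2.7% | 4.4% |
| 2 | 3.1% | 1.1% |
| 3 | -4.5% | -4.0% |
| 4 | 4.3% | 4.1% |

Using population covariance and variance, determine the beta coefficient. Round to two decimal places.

0.95

r̄p = 1.4000%,  r̄m = 1.4000%
Cov = Σ(rp − r̄p)(rm − r̄m) / 4 = 10.7700
Var(rm) = Σ(rm − r̄m)² / 4 = 11.3850
β = Cov / Var = 10.7700 / 11.3850 = 0.9460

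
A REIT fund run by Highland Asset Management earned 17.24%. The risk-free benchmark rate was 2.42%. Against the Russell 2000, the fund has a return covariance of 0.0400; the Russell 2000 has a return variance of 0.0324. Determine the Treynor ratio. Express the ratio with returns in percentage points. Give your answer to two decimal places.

β = Cov / Var = 0.0400 / 0.0324 = 1.2346
Treynor = (Rp − Rf) / β = (17.24% − 2.42%) / 1.2346 = 14.82 / 1.2346 = 12.0039

12.00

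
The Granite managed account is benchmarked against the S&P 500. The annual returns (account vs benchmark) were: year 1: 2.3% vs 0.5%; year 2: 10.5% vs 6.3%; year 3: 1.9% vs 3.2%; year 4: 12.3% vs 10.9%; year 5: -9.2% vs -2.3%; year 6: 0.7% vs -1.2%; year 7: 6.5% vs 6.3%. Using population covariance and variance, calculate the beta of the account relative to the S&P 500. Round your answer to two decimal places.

r̄p = 3.5714%,  r̄m = 3.3857%
Cov = Σ(rp − r̄p)(rm − r̄m) / 7 = 26.2967
Var(rm) = Σ(rm − r̄m)² / 7 = 19.3098
β = Cov / Var = 26.2967 / 19.3098 = 1.3618

1.36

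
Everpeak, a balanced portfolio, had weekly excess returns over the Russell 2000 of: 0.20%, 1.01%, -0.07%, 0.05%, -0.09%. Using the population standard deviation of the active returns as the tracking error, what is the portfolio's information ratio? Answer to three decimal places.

0.539

r̄ = (0.2 + 1.01 − 0.07 + 0.05 − 0.09) / 5 = 1.100 / 5 = 0.2200%
Σ(r − r̄)² = 0.8336; population σ = √(0.8336/5) = 0.4083%
IR = r̄ / tracking error = 0.2200 / 0.4083 = 0.5388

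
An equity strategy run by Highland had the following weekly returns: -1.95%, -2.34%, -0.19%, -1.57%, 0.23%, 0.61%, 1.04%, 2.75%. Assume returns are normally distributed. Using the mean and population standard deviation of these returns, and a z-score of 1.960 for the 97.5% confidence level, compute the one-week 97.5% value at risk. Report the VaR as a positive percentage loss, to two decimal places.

r̄ = (-1.95 − 2.34 − 0.19 − 1.57 + 0.23 + 0.61 + 1.04 + 2.75) / 8 = -1.420 / 8 = -0.1775%
Population σ = √[Σ(r − r̄)² / 8] = √[20.5962 / 8] = √2.5745 = 1.6045%
VaR = −(r̄ − z·σ) = −(-0.1775 − 1.960 × 1.6045) = −(-3.3223) = 3.3223%

3.32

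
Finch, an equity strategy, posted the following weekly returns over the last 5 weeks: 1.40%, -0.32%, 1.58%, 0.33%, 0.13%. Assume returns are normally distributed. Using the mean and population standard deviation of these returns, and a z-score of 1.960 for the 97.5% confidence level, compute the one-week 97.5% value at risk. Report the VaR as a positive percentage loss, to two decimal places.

r̄ = (1.4 − 0.32 + 1.58 + 0.33 + 0.13) / 5 = 3.120 / 5 = 0.6240%
Σ(r − r̄)² = 2.7377; population σ = √(2.7377/5) = 0.7400%
VaR = −(r̄ − z·σ) = −(0.6240 − 1.960 × 0.7400) = −(-0.8264) = 0.8264%

0.83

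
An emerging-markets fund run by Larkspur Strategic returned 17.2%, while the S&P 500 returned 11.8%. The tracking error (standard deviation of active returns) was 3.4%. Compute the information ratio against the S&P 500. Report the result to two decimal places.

IR = (Rp − Rb) / TE = (17.2% − 11.8%) / 3.4% = 5.40% / 3.4% = 1.5882

1.59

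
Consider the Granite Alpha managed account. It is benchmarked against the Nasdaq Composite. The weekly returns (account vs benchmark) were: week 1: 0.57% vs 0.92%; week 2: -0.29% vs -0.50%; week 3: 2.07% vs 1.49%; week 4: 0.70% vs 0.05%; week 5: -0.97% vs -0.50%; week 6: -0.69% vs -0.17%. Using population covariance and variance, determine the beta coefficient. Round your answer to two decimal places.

r̄p = 0.2317%,  r̄m = 0.2150%
Cov = Σ(rp − r̄p)(rm − r̄m) / 6 = 0.6820
Var(rm) = Σ(rm − r̄m)² / 6 = 0.5534
β = Cov / Var = 0.6820 / 0.5534 = 1.2324

1.23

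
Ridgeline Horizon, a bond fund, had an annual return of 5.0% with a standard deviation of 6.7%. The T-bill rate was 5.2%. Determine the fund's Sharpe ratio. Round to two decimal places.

-0.03

Sharpe = (Rp − Rf) / σp = (5.0% − 5.2%) / 6.7% = -0.20% / 6.7% = -0.0299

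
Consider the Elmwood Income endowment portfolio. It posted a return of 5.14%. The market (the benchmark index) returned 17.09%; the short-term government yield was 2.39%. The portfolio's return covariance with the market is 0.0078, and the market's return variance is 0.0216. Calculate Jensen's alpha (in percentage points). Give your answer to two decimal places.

-2.56

β = Cov / Var = 0.0078 / 0.0216 = 0.3611
E[R] = Rf + β(Rm − Rf) = 2.39% + 0.3611 × (17.09% − 2.39%) = 7.6982%
α = Rp − E[R] = 5.14% − 7.6982% = -2.5582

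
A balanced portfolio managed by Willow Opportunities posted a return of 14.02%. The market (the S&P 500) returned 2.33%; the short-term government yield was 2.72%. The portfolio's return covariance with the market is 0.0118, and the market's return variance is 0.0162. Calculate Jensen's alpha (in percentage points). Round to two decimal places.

β = Cov / Var = 0.0118 / 0.0162 = 0.7284
E[R] = Rf + β(Rm − Rf) = 2.72% + 0.7284 × (2.33% − 2.72%) = 2.4359%
α = Rp − E[R] = 14.02% − 2.4359% = 11.5841

11.58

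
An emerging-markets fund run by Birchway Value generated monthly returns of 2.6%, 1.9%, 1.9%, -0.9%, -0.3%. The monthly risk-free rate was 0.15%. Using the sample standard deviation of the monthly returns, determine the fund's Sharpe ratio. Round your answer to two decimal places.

Mean return r̄ = 5.20 / 5 = 1.0400%
Σ(r − r̄)² = (2.6 − 1.0400)² + (1.9 − 1.0400)² + (1.9 − 1.0400)² + … = 9.4720
sample σ = √(9.4720 / 4) = √2.3680 = 1.5388%
Sharpe = (r̄ − rf) / σ = (1.0400 − 0.15) / 1.5388 = 0.8900 / 1.5388 = 0.5784

0.58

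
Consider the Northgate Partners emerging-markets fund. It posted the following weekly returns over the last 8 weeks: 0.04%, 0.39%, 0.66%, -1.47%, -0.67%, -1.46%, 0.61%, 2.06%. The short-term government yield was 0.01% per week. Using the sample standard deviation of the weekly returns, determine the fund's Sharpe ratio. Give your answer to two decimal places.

r̄ = (0.04 + 0.39 + 0.66 − 1.47 − 0.67 − 1.46 + 0.61 + 2.06) / 8 = 0.160 / 8 = 0.0200%
Sample std dev = √[9.9432 / 7] = 1.1918%
Sharpe = (r̄ − rf) / σ = (0.0200 − 0.01) / 1.1918 = 0.0100 / 1.1918 = 0.0084

0.01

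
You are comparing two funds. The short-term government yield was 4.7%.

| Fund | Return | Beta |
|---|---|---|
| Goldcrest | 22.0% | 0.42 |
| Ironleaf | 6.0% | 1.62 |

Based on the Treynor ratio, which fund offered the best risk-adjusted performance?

Goldcrest: Treynor = (22.0% − 4.7%) / 0.42 = 41.190
Ironleaf: Treynor = (6.0% − 4.7%) / 1.62 = 0.802
Highest: Goldcrest (41.190).

Goldcrest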